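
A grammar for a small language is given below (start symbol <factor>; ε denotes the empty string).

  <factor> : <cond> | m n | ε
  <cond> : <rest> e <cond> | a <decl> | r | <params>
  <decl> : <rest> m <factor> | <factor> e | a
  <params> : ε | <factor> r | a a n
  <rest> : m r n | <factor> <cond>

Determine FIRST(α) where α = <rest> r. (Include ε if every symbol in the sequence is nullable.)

{ a, e, m, r }

Add FIRST(<rest>)\{ε} = { a, e, m, r }; <rest> is nullable, continue.
r is a terminal; add {r} and stop.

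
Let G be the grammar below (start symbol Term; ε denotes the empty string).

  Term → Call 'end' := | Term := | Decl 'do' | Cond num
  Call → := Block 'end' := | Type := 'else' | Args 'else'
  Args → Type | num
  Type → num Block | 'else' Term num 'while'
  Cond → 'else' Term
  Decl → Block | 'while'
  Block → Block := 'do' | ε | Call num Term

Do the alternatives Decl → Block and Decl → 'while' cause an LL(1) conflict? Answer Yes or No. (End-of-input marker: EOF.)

No

FIRST(Block) = { 'else', :=, num, ε } and FIRST('while') = { 'while' }.
The first is nullable but FOLLOW(Decl) = { 'do' } is disjoint from FIRST of the second.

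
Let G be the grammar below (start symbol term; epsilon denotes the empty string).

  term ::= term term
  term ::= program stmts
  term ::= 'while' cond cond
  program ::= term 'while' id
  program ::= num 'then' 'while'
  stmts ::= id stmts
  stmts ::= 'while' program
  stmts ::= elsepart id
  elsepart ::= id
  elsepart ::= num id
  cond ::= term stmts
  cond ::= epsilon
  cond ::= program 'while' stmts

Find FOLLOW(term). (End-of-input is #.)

{ #, 'while', id, num }

term is the start symbol, so # ∈ FOLLOW(term).
In term ::= term term: add FIRST(term) = { 'while', num }.
In term ::= term term: term is at the end, add FOLLOW(term) = { #, 'while', id, num }.
In program ::= term 'while' id: add FIRST('while' id) = { 'while' }.
In cond ::= term stmts: add FIRST(stmts) = { 'while', id, num }.
Union: FOLLOW(term) = { #, 'while', id, num }.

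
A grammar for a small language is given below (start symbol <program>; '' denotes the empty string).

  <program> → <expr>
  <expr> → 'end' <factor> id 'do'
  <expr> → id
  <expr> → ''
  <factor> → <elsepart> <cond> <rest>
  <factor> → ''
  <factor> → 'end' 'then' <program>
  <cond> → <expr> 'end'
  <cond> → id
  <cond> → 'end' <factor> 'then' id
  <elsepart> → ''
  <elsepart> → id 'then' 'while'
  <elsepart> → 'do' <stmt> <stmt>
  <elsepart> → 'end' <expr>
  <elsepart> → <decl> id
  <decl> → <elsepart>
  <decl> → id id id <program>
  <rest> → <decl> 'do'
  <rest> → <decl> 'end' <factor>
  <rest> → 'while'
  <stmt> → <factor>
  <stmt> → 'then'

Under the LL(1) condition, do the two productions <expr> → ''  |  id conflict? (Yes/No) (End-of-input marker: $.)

FIRST('') = { '' } and FIRST(id) = { id }.
The first alternative is nullable and FOLLOW(<expr>) = { $, 'do', 'end', 'then', id } shares id with FIRST of the second — conflict.

Yes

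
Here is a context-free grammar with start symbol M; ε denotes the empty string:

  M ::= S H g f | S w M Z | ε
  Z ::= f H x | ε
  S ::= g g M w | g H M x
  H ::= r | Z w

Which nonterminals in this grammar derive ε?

{ M, Z }

Directly nullable (have an ε-production): M, Z.
No other nonterminal has a production whose RHS symbols are all nullable.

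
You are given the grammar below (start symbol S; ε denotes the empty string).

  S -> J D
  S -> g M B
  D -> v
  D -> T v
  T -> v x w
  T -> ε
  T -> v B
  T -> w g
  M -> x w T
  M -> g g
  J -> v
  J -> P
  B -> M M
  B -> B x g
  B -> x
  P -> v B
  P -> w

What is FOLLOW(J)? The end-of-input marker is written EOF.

In S -> J D: add FIRST(D) = { v, w }.
Union: FOLLOW(J) = { v, w }.

{ v, w }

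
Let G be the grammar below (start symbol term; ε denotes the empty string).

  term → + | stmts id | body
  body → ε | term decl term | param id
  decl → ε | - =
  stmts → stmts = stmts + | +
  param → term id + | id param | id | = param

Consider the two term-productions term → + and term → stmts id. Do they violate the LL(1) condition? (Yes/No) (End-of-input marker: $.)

Yes

FIRST(+) = { + } and FIRST(stmts id) = { + }.
Both contain +, so the two alternatives are not disjoint — LL(1) conflict.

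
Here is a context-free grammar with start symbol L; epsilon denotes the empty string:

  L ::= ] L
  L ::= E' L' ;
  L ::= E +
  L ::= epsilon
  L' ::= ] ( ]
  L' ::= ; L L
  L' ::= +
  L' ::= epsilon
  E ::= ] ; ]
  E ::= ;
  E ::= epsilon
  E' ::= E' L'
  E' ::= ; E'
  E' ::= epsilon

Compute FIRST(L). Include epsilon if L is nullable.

L ::= ] L contributes {]}.
From L ::= E' L' ;: E', L' nullable, take FIRST(E') ∪ FIRST(L') ∪ {;} = { +, ;, ] }.
From L ::= E +: E nullable, take FIRST(E) ∪ {+} = { +, ;, ] }.
L ::= epsilon contributes epsilon.
Union: FIRST(L) = { +, ;, ], epsilon }.

{ +, ;, ], epsilon }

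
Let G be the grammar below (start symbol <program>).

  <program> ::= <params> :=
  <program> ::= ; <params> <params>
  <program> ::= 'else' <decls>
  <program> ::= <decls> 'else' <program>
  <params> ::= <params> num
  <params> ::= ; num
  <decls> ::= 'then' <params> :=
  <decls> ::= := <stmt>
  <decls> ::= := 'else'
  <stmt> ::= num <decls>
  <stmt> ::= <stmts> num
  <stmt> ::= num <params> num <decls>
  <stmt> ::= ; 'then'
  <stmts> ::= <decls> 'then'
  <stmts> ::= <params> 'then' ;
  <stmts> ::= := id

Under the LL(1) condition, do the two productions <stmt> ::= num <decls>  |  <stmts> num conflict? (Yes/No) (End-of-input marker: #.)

FIRST(num <decls>) = { num } and FIRST(<stmts> num) = { 'then', :=, ; }.
The FIRST sets are disjoint and neither alternative is nullable — no conflict.

No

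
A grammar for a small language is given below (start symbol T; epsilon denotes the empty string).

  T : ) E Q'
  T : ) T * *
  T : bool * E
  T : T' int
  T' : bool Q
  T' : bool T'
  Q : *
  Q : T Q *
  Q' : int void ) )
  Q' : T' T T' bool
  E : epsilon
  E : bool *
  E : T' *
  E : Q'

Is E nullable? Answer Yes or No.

Yes

E has an epsilon-production, so E ⇒ epsilon.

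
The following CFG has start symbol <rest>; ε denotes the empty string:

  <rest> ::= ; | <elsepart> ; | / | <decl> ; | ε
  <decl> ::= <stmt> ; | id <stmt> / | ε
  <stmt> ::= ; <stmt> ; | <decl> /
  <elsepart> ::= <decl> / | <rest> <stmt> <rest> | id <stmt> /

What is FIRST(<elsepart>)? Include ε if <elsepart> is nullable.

From <elsepart> ::= <decl> /: <decl> nullable, take FIRST(<decl>) ∪ {/} = { /, ;, id }.
From <elsepart> ::= <rest> <stmt> <rest>: <rest> nullable, take FIRST(<rest>) ∪ FIRST(<stmt>) = { /, ;, id }.
<elsepart> ::= id <stmt> / contributes {id}.
Union: FIRST(<elsepart>) = { /, ;, id }.

{ /, ;, id }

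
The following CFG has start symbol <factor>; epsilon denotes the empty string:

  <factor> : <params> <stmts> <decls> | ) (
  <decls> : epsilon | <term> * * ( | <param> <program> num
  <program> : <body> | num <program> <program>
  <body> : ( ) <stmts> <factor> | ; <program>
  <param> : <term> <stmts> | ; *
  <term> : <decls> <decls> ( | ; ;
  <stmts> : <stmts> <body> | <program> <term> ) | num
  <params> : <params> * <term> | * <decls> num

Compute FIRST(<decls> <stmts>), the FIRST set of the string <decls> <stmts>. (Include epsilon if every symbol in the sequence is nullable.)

{ (, ;, num }

Add FIRST(<decls>)\{epsilon} = { (, ; }; <decls> is nullable, continue.
Add FIRST(<stmts>) = { (, ;, num }; <stmts> is not nullable, stop.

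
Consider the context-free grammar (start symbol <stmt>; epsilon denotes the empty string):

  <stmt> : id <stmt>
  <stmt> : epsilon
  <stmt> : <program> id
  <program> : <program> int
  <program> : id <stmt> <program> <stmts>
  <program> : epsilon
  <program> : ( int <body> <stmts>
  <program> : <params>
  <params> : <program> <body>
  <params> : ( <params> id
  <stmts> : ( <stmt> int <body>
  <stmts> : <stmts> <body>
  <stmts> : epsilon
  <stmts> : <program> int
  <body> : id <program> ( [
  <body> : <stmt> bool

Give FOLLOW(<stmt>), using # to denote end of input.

<stmt> is the start symbol, so # ∈ FOLLOW(<stmt>).
In <stmt> : id <stmt>: <stmt> is at the end, add FOLLOW(<stmt>) = { #, (, bool, id, int }.
In <program> : id <stmt> <program> <stmts>: add FIRST(<program> <stmts>)\{epsilon} = { (, bool, id, int }.
  Since <program> <stmts> is nullable, also add FOLLOW(<program>) = { (, bool, id, int }.
In <stmts> : ( <stmt> int <body>: add FIRST(int <body>) = { int }.
In <body> : <stmt> bool: add FIRST(bool) = { bool }.
Union: FOLLOW(<stmt>) = { #, (, bool, id, int }.

{ #, (, bool, id, int }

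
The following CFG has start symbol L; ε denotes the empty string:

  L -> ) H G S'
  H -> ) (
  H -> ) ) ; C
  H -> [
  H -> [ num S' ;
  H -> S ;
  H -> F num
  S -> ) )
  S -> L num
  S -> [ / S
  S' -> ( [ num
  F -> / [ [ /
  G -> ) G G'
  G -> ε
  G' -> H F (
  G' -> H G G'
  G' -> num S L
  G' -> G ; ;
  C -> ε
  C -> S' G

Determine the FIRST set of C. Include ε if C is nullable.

C -> ε contributes ε.
From C -> S' G: add FIRST(S') = { ( }.
Union: FIRST(C) = { (, ε }.

{ (, ε }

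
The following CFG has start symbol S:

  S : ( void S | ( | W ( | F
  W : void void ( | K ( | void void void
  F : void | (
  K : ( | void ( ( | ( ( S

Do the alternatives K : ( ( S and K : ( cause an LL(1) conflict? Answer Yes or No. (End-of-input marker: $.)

FIRST(( ( S) = { ( } and FIRST(() = { ( }.
Both contain (, so the two alternatives are not disjoint — LL(1) conflict.

Yes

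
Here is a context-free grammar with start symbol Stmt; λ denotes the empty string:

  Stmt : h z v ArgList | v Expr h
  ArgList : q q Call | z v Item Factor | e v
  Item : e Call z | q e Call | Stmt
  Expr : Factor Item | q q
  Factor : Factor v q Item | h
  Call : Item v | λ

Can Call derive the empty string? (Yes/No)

Yes

Call has an λ-production, so Call ⇒ λ.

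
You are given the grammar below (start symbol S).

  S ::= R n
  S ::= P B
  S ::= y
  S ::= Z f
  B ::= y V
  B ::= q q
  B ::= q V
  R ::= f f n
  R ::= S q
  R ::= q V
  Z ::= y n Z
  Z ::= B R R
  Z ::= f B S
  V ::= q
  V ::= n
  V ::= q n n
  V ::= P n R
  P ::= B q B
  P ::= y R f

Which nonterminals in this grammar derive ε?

No nonterminal has an empty production or an RHS whose symbols are all nullable.

{ } (none)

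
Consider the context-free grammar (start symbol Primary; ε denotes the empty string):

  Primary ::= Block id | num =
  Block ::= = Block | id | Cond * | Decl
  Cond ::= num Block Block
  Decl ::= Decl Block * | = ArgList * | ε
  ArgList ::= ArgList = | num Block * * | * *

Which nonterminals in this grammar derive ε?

Directly nullable (have an ε-production): Decl.
Block ::= Decl with every symbol nullable, so Block is nullable.
No other nonterminal has a production whose RHS symbols are all nullable.

{ Block, Decl }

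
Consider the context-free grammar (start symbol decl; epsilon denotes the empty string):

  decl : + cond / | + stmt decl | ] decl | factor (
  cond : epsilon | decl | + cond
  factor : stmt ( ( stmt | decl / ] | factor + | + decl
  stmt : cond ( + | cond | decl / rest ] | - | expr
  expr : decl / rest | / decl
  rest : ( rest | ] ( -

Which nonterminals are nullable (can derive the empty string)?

{ cond, stmt }

Directly nullable (have an epsilon-production): cond.
stmt : cond with every symbol nullable, so stmt is nullable.
No other nonterminal has a production whose RHS symbols are all nullable.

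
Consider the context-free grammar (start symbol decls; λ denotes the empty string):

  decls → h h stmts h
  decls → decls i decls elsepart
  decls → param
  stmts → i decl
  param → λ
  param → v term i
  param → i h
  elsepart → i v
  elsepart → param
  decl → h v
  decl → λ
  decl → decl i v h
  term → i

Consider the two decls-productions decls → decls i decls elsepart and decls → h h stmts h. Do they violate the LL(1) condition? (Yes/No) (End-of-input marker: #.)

Yes

FIRST(decls i decls elsepart) = { h, i, v } and FIRST(h h stmts h) = { h }.
Both contain h, so the two alternatives are not disjoint — LL(1) conflict.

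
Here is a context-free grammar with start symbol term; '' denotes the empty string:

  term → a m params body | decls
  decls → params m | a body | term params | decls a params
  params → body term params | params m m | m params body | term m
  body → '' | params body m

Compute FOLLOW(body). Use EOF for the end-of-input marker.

In term → a m params body: body is at the end, add FOLLOW(term) = { EOF, a, m }.
In decls → a body: body is at the end, add FOLLOW(decls) = { EOF, a, m }.
In params → body term params: add FIRST(term params) = { a, m }.
In params → m params body: body is at the end, add FOLLOW(params) = { EOF, a, m }.
In body → params body m: add FIRST(m) = { m }.
Union: FOLLOW(body) = { EOF, a, m }.

{ EOF, a, m }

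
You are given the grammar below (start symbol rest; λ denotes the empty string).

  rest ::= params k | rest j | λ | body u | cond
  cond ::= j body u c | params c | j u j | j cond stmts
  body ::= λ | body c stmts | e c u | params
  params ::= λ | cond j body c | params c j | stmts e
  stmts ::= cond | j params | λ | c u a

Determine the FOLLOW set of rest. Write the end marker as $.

rest is the start symbol, so $ ∈ FOLLOW(rest).
In rest ::= rest j: add FIRST(j) = { j }.
Union: FOLLOW(rest) = { $, j }.

{ $, j }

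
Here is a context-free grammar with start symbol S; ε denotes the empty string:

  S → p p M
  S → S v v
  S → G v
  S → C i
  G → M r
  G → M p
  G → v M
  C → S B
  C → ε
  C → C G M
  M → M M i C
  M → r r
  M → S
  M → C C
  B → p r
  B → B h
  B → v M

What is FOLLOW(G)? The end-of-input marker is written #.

{ #, h, i, p, r, v }

In S → G v: add FIRST(v) = { v }.
In C → C G M: add FIRST(M)\{ε} = { i, p, r, v }.
  Since M is nullable, also add FOLLOW(C) = { #, h, i, p, r, v }.
Union: FOLLOW(G) = { #, h, i, p, r, v }.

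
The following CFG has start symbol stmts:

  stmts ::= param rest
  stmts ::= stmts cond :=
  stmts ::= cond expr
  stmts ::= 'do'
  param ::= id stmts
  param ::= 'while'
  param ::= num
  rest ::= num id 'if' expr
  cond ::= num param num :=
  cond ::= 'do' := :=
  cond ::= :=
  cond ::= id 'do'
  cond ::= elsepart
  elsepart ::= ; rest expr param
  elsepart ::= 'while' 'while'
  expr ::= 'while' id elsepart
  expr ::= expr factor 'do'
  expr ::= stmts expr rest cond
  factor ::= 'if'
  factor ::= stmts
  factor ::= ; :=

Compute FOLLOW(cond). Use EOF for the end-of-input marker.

{ EOF, 'do', 'if', 'while', :=, ;, id, num }

In stmts ::= stmts cond :=: add FIRST(:=) = { := }.
In stmts ::= cond expr: add FIRST(expr) = { 'do', 'while', :=, ;, id, num }.
In expr ::= stmts expr rest cond: cond is at the end, add FOLLOW(expr) = { EOF, 'do', 'if', 'while', :=, ;, id, num }.
Union: FOLLOW(cond) = { EOF, 'do', 'if', 'while', :=, ;, id, num }.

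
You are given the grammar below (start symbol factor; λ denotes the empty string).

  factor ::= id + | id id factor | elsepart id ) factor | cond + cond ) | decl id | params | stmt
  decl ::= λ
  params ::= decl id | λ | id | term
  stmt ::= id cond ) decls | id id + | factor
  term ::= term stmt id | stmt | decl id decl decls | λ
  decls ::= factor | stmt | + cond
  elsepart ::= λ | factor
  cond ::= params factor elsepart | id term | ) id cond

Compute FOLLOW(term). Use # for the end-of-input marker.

{ #, ), +, id }

In params ::= term: term is at the end, add FOLLOW(params) = { #, ), +, id }.
In term ::= term stmt id: add FIRST(stmt id) = { ), +, id }.
In cond ::= id term: term is at the end, add FOLLOW(cond) = { #, ), +, id }.
Union: FOLLOW(term) = { #, ), +, id }.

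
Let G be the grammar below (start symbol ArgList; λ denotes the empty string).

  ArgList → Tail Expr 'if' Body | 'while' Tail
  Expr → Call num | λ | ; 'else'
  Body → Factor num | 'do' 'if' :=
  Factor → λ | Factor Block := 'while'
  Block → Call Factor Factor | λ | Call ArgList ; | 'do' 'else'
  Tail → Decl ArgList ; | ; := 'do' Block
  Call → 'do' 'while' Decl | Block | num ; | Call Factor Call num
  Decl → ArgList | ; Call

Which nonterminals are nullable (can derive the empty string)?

{ Block, Call, Expr, Factor }

Directly nullable (have an λ-production): Expr, Factor, Block.
Call → Block with every symbol nullable, so Call is nullable.
No other nonterminal has a production whose RHS symbols are all nullable.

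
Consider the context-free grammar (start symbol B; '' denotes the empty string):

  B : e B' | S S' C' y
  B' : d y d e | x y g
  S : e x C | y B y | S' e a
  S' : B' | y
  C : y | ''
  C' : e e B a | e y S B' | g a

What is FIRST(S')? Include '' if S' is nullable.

From S' : B': add FIRST(B') = { d, x }.
S' : y contributes {y}.
Union: FIRST(S') = { d, x, y }.

{ d, x, y }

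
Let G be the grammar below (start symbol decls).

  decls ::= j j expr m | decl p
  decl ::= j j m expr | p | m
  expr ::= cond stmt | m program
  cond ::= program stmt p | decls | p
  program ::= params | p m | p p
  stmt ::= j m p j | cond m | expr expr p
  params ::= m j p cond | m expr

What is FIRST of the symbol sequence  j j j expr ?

j is a terminal; add {j} and stop.

{ j }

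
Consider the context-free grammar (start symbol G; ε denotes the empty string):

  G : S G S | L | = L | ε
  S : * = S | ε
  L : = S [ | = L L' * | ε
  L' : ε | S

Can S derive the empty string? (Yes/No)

S has an ε-production, so S ⇒ ε.

Yes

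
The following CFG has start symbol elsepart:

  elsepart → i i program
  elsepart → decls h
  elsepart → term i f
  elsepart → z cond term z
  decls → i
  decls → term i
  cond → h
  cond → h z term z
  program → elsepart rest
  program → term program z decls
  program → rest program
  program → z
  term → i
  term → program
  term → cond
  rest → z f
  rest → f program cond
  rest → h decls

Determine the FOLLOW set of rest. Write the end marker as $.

{ $, f, h, i, z }

In program → elsepart rest: rest is at the end, add FOLLOW(program) = { $, f, h, i, z }.
In program → rest program: add FIRST(program) = { f, h, i, z }.
Union: FOLLOW(rest) = { $, f, h, i, z }.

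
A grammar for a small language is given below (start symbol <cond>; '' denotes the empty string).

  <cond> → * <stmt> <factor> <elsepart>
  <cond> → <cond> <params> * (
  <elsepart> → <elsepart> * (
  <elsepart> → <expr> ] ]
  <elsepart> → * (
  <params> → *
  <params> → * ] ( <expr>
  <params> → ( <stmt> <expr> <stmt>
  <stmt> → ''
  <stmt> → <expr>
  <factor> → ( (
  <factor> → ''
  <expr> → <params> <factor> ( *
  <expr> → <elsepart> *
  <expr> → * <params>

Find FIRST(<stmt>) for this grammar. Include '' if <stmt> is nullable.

{ (, *, '' }

<stmt> → '' contributes ''.
From <stmt> → <expr>: add FIRST(<expr>) = { (, * }.
Union: FIRST(<stmt>) = { (, *, '' }.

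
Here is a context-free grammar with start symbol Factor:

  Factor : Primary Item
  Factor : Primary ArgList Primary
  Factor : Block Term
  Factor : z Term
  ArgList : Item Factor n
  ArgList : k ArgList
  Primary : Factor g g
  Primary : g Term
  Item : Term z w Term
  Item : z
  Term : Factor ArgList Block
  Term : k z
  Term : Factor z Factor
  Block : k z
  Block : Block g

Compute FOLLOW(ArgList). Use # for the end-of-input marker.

{ g, k, z }

In Factor : Primary ArgList Primary: add FIRST(Primary) = { g, k, z }.
In ArgList : k ArgList: ArgList is at the end, add FOLLOW(ArgList) = { g, k, z }.
In Term : Factor ArgList Block: add FIRST(Block) = { k }.
Union: FOLLOW(ArgList) = { g, k, z }.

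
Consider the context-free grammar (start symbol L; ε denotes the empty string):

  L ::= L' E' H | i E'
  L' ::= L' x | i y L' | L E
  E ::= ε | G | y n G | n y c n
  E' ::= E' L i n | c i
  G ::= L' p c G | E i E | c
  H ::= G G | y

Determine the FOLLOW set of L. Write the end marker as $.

{ $, c, i, n, p, x, y }

L is the start symbol, so $ ∈ FOLLOW(L).
In L' ::= L E: add FIRST(E)\{ε} = { c, i, n, y }.
  Since E is nullable, also add FOLLOW(L') = { c, p, x }.
In E' ::= E' L i n: add FIRST(i n) = { i }.
Union: FOLLOW(L) = { $, c, i, n, p, x, y }.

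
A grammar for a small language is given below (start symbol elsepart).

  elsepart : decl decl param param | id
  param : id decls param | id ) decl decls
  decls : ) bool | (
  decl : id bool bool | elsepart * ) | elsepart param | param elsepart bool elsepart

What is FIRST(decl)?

{ id }

decl : id bool bool contributes {id}.
From decl : elsepart * ): add FIRST(elsepart) = { id }.
From decl : elsepart param: add FIRST(elsepart) = { id }.
From decl : param elsepart bool elsepart: add FIRST(param) = { id }.
Union: FIRST(decl) = { id }.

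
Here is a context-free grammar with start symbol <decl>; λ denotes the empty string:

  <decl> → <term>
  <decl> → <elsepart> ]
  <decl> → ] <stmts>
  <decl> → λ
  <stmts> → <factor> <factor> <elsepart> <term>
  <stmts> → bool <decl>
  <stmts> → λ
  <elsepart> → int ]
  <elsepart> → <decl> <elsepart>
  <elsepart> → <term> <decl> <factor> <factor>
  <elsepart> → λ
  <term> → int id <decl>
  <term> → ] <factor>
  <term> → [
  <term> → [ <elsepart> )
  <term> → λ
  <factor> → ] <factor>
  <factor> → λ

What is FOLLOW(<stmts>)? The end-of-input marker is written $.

In <decl> → ] <stmts>: <stmts> is at the end, add FOLLOW(<decl>) = { $, ), [, ], int }.
Union: FOLLOW(<stmts>) = { $, ), [, ], int }.

{ $, ), [, ], int }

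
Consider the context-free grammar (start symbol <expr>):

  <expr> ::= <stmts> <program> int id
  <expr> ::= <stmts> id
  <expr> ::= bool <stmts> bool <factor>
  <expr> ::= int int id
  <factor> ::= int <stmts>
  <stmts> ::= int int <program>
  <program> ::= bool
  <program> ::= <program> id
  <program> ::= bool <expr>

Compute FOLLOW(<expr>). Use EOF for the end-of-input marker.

<expr> is the start symbol, so EOF ∈ FOLLOW(<expr>).
In <program> ::= bool <expr>: <expr> is at the end, add FOLLOW(<program>) = { EOF, bool, id, int }.
Union: FOLLOW(<expr>) = { EOF, bool, id, int }.

{ EOF, bool, id, int }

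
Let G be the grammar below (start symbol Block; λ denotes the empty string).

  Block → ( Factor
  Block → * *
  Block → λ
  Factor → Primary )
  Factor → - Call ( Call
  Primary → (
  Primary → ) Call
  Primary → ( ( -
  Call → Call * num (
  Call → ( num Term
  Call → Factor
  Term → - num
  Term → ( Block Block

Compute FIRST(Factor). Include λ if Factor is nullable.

From Factor → Primary ): add FIRST(Primary) = { (, ) }.
Factor → - Call ( Call contributes {-}.
Union: FIRST(Factor) = { (, ), - }.

{ (, ), - }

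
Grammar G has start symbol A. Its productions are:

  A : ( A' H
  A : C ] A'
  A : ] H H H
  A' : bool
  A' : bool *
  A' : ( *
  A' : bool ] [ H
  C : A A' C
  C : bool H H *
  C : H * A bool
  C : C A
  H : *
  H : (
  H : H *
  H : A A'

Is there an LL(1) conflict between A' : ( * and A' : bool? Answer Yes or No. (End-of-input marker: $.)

No

FIRST(( *) = { ( } and FIRST(bool) = { bool }.
The FIRST sets are disjoint and neither alternative is nullable — no conflict.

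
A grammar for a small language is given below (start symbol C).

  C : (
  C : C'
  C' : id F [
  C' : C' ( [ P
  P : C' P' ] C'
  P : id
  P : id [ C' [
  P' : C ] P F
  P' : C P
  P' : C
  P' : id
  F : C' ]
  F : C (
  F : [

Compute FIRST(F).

{ (, [, id }

From F : C' ]: add FIRST(C') = { id }.
From F : C (: add FIRST(C) = { (, id }.
F : [ contributes {[}.
Union: FIRST(F) = { (, [, id }.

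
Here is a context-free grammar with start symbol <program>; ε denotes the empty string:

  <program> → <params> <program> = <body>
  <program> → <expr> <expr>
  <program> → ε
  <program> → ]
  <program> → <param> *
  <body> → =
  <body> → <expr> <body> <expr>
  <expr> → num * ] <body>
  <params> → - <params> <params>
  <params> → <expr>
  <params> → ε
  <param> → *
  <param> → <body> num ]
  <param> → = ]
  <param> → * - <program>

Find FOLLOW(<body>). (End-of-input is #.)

In <program> → <params> <program> = <body>: <body> is at the end, add FOLLOW(<program>) = { #, *, = }.
In <body> → <expr> <body> <expr>: add FIRST(<expr>) = { num }.
In <expr> → num * ] <body>: <body> is at the end, add FOLLOW(<expr>) = { #, *, -, =, ], num }.
In <param> → <body> num ]: add FIRST(num ]) = { num }.
Union: FOLLOW(<body>) = { #, *, -, =, ], num }.

{ #, *, -, =, ], num }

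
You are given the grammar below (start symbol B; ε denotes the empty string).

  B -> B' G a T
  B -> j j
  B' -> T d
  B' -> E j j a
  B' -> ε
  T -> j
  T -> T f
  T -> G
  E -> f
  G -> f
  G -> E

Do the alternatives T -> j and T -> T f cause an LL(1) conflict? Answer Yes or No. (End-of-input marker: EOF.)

FIRST(j) = { j } and FIRST(T f) = { f, j }.
Both contain j, so the two alternatives are not disjoint — LL(1) conflict.

Yes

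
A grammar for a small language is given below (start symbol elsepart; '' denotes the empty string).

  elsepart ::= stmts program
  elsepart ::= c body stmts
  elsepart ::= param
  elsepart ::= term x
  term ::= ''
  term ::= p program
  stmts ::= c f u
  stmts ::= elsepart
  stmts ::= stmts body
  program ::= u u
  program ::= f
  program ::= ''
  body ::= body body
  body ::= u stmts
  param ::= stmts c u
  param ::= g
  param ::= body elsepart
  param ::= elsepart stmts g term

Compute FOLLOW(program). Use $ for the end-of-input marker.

{ $, c, f, g, p, u, x }

In elsepart ::= stmts program: program is at the end, add FOLLOW(elsepart) = { $, c, f, g, p, u, x }.
In term ::= p program: program is at the end, add FOLLOW(term) = { $, c, f, g, p, u, x }.
Union: FOLLOW(program) = { $, c, f, g, p, u, x }.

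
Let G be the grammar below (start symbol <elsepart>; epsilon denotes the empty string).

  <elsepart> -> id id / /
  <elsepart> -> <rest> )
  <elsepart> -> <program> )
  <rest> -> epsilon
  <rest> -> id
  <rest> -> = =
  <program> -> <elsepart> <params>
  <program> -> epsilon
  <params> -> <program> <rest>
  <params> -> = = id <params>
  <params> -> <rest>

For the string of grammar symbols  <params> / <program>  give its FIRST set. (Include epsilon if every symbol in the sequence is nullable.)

Add FIRST(<params>)\{epsilon} = { ), =, id }; <params> is nullable, continue.
/ is a terminal; add {/} and stop.

{ ), /, =, id }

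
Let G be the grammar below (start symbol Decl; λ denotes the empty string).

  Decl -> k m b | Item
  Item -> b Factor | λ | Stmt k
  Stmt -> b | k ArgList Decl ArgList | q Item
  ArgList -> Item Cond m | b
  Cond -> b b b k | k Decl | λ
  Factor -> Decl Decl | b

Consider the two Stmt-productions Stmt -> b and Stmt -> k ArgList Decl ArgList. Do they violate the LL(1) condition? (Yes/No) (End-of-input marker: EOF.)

No

FIRST(b) = { b } and FIRST(k ArgList Decl ArgList) = { k }.
The FIRST sets are disjoint and neither alternative is nullable — no conflict.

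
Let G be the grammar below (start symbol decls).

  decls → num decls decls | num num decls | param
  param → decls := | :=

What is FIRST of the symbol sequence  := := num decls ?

{ := }

:= is a terminal; add {:=} and stop.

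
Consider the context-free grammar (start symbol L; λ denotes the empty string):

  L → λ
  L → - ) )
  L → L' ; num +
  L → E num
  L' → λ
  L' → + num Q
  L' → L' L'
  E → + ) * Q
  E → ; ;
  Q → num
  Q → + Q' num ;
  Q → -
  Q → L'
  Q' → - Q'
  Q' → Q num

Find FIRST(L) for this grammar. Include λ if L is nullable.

{ +, -, ;, λ }

L → λ contributes λ.
L → - ) ) contributes {-}.
From L → L' ; num +: L' nullable, take FIRST(L') ∪ {;} = { +, ; }.
From L → E num: add FIRST(E) = { +, ; }.
Union: FIRST(L) = { +, -, ;, λ }.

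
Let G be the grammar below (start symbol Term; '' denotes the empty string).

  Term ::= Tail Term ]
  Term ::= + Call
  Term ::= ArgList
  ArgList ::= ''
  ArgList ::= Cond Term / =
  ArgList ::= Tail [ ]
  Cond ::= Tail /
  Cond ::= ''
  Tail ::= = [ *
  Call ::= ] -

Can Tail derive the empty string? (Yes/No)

No

Nullable nonterminals: ArgList, Cond, Term.
No production of Tail has an RHS whose symbols are all nullable, so Tail is not nullable.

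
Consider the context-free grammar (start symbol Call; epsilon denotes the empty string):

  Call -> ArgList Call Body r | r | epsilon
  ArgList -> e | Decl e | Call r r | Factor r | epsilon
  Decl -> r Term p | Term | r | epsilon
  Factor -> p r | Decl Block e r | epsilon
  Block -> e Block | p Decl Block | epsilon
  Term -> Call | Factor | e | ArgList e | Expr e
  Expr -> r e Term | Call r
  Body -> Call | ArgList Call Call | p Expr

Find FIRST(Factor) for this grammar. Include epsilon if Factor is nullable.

Factor -> p r contributes {p}.
From Factor -> Decl Block e r: Decl, Block nullable, take FIRST(Decl) ∪ FIRST(Block) ∪ {e} = { e, p, r }.
Factor -> epsilon contributes epsilon.
Union: FIRST(Factor) = { e, p, r, epsilon }.

{ e, p, r, epsilon }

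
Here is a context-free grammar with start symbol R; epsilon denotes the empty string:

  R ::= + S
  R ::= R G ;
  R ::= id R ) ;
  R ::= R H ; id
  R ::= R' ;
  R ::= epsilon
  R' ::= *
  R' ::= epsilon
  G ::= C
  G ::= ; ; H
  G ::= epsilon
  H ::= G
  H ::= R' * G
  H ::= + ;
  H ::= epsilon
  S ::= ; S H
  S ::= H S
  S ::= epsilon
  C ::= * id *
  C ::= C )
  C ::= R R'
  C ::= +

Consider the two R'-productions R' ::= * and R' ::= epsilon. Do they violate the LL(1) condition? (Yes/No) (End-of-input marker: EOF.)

FIRST(*) = { * } and FIRST(epsilon) = { epsilon }.
The second alternative is nullable and FOLLOW(R') = { EOF, ), *, +, ;, id } shares * with FIRST of the first — conflict.

Yes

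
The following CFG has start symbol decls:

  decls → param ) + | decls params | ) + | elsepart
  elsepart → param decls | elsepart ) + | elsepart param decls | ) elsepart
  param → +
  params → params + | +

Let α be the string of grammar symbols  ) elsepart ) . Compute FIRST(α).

) is a terminal; add {)} and stop.

{ ) }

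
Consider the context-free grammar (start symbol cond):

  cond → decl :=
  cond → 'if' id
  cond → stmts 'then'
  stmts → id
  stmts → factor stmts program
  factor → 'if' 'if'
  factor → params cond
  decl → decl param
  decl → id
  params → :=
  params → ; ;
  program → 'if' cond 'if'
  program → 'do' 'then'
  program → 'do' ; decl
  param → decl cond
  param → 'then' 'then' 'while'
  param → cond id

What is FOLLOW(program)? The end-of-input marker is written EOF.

In stmts → factor stmts program: program is at the end, add FOLLOW(stmts) = { 'do', 'if', 'then' }.
Union: FOLLOW(program) = { 'do', 'if', 'then' }.

{ 'do', 'if', 'then' }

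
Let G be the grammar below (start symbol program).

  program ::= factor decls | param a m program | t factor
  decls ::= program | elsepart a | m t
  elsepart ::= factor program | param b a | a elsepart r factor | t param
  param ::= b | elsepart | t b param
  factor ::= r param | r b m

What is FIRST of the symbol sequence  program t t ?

{ a, b, r, t }

Add FIRST(program) = { a, b, r, t }; program is not nullable, stop.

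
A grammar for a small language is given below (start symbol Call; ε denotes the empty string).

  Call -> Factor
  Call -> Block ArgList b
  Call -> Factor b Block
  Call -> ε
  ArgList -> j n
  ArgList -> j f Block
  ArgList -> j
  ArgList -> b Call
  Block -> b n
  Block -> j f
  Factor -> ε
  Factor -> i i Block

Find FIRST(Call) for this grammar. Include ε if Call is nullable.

From Call -> Factor: add FIRST(Factor) = { i, ε } (including ε since Factor is nullable).
From Call -> Block ArgList b: add FIRST(Block) = { b, j }.
From Call -> Factor b Block: Factor nullable, take FIRST(Factor) ∪ {b} = { b, i }.
Call -> ε contributes ε.
Union: FIRST(Call) = { b, i, j, ε }.

{ b, i, j, ε }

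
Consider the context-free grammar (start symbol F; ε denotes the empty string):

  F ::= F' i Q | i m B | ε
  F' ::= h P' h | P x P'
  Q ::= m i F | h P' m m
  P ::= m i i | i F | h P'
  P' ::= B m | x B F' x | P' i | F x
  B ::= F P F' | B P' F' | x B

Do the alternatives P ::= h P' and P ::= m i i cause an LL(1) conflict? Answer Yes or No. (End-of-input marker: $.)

FIRST(h P') = { h } and FIRST(m i i) = { m }.
The FIRST sets are disjoint and neither alternative is nullable — no conflict.

No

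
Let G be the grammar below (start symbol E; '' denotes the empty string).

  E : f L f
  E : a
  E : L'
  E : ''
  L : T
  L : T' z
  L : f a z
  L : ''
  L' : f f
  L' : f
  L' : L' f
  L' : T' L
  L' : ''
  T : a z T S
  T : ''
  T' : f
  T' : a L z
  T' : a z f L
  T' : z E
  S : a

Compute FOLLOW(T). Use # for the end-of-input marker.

{ #, a, f, z }

In L : T: T is at the end, add FOLLOW(L) = { #, a, f, z }.
In T : a z T S: add FIRST(S) = { a }.
Union: FOLLOW(T) = { #, a, f, z }.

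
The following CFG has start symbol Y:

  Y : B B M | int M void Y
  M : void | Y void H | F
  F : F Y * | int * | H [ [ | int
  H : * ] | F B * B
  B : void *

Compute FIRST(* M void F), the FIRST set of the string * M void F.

* is a terminal; add {*} and stop.

{ * }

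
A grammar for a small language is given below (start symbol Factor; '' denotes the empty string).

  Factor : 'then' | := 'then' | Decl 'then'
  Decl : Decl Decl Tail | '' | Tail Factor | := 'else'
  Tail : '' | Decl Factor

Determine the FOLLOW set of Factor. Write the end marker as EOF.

Factor is the start symbol, so EOF ∈ FOLLOW(Factor).
In Decl : Tail Factor: Factor is at the end, add FOLLOW(Decl) = { 'then', := }.
In Tail : Decl Factor: Factor is at the end, add FOLLOW(Tail) = { 'then', := }.
Union: FOLLOW(Factor) = { EOF, 'then', := }.

{ EOF, 'then', := }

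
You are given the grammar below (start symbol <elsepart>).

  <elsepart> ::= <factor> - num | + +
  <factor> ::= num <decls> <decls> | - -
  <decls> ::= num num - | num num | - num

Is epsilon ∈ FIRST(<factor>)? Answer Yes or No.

No

No nonterminal in this grammar is nullable.
No production of <factor> has an RHS whose symbols are all nullable, so <factor> is not nullable.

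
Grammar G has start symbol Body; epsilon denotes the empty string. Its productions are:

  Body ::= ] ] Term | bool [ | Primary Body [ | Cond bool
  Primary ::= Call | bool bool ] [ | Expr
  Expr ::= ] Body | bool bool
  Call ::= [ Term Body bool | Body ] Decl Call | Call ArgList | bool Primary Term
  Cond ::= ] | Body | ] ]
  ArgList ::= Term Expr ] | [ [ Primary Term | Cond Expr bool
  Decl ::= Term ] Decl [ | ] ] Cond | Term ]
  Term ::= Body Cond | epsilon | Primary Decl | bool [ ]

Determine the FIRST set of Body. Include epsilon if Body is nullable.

{ [, ], bool }

Body ::= ] ] Term contributes {]}.
Body ::= bool [ contributes {bool}.
From Body ::= Primary Body [: add FIRST(Primary) = { [, ], bool }.
From Body ::= Cond bool: add FIRST(Cond) = { [, ], bool }.
Union: FIRST(Body) = { [, ], bool }.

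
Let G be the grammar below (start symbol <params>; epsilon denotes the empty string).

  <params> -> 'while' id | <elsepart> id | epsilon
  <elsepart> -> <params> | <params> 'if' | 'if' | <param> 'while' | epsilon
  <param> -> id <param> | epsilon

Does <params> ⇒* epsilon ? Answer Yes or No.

Yes

<params> has an epsilon-production, so <params> ⇒ epsilon.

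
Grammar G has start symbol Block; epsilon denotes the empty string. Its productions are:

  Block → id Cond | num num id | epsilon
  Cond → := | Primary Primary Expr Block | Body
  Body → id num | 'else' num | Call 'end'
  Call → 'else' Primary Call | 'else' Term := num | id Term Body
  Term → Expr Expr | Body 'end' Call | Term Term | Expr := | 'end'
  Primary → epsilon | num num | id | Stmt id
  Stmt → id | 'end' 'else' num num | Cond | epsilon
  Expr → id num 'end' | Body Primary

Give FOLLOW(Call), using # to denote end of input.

{ 'else', 'end', :=, id }

In Body → Call 'end': add FIRST('end') = { 'end' }.
In Call → 'else' Primary Call: Call is at the end, add FOLLOW(Call) = { 'else', 'end', :=, id }.
In Term → Body 'end' Call: Call is at the end, add FOLLOW(Term) = { 'else', 'end', :=, id }.
Union: FOLLOW(Call) = { 'else', 'end', :=, id }.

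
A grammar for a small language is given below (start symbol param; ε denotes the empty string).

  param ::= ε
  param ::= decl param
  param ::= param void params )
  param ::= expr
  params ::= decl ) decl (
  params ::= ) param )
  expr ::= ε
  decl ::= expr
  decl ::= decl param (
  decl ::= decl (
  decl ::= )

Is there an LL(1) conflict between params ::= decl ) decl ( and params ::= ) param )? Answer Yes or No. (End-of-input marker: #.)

FIRST(decl ) decl () = { (, ), void } and FIRST() param )) = { ) }.
Both contain ), so the two alternatives are not disjoint — LL(1) conflict.

Yes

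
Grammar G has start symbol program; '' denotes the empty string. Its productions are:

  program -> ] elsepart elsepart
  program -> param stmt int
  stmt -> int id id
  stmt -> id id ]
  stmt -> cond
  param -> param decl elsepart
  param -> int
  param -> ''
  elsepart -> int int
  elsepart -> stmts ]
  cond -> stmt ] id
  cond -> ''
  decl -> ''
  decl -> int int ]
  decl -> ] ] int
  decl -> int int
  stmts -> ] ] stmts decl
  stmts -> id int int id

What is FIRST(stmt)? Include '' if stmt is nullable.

stmt -> int id id contributes {int}.
stmt -> id id ] contributes {id}.
From stmt -> cond: add FIRST(cond) = { ], id, int, '' } (including '' since cond is nullable).
Union: FIRST(stmt) = { ], id, int, '' }.

{ ], id, int, '' }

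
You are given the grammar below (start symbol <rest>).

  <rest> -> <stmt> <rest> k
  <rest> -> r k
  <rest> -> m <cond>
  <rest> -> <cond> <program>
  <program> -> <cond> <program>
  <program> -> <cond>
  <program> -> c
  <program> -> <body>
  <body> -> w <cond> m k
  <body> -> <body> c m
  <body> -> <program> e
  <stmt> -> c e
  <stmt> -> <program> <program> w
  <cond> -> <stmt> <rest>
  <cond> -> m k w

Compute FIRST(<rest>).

From <rest> -> <stmt> <rest> k: add FIRST(<stmt>) = { c, m, w }.
<rest> -> r k contributes {r}.
<rest> -> m <cond> contributes {m}.
From <rest> -> <cond> <program>: add FIRST(<cond>) = { c, m, w }.
Union: FIRST(<rest>) = { c, m, r, w }.

{ c, m, r, w }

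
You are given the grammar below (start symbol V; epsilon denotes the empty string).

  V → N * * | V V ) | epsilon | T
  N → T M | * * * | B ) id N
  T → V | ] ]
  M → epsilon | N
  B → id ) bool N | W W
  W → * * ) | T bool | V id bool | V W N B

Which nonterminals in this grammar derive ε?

Directly nullable (have an epsilon-production): V, M.
N → T M with every symbol nullable, so N is nullable.
T → V with every symbol nullable, so T is nullable.
No other nonterminal has a production whose RHS symbols are all nullable.

{ M, N, T, V }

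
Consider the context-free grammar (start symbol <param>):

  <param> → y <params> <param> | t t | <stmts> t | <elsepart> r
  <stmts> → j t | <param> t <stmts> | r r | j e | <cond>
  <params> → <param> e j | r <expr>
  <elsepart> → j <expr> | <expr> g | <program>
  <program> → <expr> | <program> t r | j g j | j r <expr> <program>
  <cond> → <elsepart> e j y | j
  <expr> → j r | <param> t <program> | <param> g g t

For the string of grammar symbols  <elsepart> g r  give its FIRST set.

{ j, r, t, y }

Add FIRST(<elsepart>) = { j, r, t, y }; <elsepart> is not nullable, stop.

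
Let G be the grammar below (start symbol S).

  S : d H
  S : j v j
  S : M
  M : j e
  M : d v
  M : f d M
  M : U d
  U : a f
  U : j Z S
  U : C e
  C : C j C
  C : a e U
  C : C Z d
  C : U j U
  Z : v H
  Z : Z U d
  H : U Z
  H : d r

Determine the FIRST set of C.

From C : C j C: add FIRST(C) = { a, j }.
C : a e U contributes {a}.
From C : C Z d: add FIRST(C) = { a, j }.
From C : U j U: add FIRST(U) = { a, j }.
Union: FIRST(C) = { a, j }.

{ a, j }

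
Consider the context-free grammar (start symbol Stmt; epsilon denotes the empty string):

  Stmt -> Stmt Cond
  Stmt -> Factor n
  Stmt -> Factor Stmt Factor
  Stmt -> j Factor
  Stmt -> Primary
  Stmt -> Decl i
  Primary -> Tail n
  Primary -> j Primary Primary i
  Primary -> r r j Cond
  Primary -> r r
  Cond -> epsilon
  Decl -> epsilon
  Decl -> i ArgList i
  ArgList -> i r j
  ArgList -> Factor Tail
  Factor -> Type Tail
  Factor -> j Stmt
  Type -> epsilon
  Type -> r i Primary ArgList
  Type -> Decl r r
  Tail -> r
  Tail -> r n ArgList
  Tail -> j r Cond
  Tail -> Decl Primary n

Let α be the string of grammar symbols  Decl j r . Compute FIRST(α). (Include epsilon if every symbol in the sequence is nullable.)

Add FIRST(Decl)\{epsilon} = { i }; Decl is nullable, continue.
j is a terminal; add {j} and stop.

{ i, j }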